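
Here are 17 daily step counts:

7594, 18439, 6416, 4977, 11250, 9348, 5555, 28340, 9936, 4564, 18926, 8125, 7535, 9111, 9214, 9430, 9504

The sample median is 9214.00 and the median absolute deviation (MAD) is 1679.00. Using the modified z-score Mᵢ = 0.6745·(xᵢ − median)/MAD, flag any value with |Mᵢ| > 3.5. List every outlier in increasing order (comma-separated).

|Mᵢ| > 3.5 ⇔ |xᵢ − 9214.00| > 3.5·1679.00/0.6745 = 8712.38.
So outliers lie outside [501.62, 17926.38].
18439: M = 3.71 → outlier.
18926: M = 3.90 → outlier.
28340: M = 7.68 → outlier.

18439, 18926, 28340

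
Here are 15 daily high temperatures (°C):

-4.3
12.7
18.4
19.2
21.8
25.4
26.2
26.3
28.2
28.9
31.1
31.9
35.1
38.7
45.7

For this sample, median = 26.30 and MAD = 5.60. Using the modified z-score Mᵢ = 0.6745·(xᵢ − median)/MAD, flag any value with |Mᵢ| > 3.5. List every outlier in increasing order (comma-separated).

|Mᵢ| > 3.5 ⇔ |xᵢ − 26.30| > 3.5·5.60/0.6745 = 29.06.
So outliers lie outside [-2.76, 55.36].
-4.3: M = -3.69 → outlier.

-4.3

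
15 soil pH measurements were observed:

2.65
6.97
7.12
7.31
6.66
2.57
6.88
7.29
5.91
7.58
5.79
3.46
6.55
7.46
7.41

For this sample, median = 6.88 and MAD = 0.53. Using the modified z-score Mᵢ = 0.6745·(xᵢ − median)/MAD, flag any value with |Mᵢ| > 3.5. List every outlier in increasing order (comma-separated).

|Mᵢ| > 3.5 ⇔ |xᵢ − 6.88| > 3.5·0.53/0.6745 = 2.75.
So outliers lie outside [4.13, 9.63].
2.57: M = -5.49 → outlier.
2.65: M = -5.38 → outlier.
3.46: M = -4.35 → outlier.

2.57, 2.65, 3.46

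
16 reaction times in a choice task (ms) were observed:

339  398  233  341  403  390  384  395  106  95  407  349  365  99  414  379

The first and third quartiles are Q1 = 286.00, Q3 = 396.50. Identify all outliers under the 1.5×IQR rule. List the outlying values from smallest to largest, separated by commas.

IQR = Q3 − Q1 = 396.50 − 286.00 = 110.50.
Lower fence = Q1 − 1.5·IQR = 286.00 − 165.75 = 120.25.
Upper fence = Q3 + 1.5·IQR = 396.50 + 165.75 = 562.25.
95 < 120.25 → outlier.
99 < 120.25 → outlier.
106 < 120.25 → outlier.
All remaining values lie within [120.25, 562.25].

95, 99, 106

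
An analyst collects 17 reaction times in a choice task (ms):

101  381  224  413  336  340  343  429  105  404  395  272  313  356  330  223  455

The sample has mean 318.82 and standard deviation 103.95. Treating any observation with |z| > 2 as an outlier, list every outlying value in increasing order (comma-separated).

Cutoffs at x̄ ± 2s: 318.82 ± 2·103.95 = [110.92, 526.72].
101: z = -2.10, |z| > 2 → outlier.
105: z = -2.06, |z| > 2 → outlier.
Every other value lies within [110.92, 526.72].

101, 105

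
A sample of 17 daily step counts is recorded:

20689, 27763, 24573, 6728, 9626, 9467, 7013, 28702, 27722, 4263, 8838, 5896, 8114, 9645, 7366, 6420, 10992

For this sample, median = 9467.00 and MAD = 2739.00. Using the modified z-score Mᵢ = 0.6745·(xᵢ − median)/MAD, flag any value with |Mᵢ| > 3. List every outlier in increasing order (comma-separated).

|Mᵢ| > 3 ⇔ |xᵢ − 9467.00| > 3·2739.00/0.6745 = 12182.36.
So outliers lie outside [-2715.36, 21649.36].
24573: M = 3.72 → outlier.
27722: M = 4.50 → outlier.
27763: M = 4.51 → outlier.
28702: M = 4.74 → outlier.

24573, 27722, 27763, 28702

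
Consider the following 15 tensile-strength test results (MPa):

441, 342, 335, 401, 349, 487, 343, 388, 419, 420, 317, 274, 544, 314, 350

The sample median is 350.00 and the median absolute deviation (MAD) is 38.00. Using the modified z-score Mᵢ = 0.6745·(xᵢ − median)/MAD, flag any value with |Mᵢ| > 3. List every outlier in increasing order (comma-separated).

|Mᵢ| > 3 ⇔ |xᵢ − 350.00| > 3·38.00/0.6745 = 169.01.
So outliers lie outside [180.99, 519.01].
544: M = 3.44 → outlier.

544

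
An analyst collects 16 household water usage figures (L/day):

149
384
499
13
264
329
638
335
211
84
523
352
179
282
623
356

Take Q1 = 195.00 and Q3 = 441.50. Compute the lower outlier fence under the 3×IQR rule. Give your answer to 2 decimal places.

-544.50

IQR = Q3 − Q1 = 441.50 − 195.00 = 246.50.
Lower fence = Q1 − 3·IQR = 195.00 − 739.50 = -544.50.
Upper fence = Q3 + 3·IQR = 441.50 + 739.50 = 1181.00.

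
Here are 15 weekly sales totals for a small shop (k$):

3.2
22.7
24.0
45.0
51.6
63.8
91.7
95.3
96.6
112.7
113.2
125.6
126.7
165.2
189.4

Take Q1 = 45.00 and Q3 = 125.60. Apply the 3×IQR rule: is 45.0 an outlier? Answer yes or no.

no

IQR = Q3 − Q1 = 125.60 − 45.00 = 80.60.
Lower fence = Q1 − 3·IQR = 45.00 − 241.80 = -196.80.
Upper fence = Q3 + 3·IQR = 125.60 + 241.80 = 367.40.
45.0 lies within [-196.80, 367.40].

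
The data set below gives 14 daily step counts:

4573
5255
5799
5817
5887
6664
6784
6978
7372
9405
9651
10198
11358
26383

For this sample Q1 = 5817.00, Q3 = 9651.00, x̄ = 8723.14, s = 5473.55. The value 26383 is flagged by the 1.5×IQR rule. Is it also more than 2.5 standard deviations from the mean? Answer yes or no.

z = (26383 − 8723.14) / 5473.55 = 3.23.
|z| = 3.23 > 2.5.

yes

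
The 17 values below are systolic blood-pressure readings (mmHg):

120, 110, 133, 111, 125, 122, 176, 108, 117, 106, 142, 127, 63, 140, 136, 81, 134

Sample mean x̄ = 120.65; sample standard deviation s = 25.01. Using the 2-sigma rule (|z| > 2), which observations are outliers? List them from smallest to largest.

63, 176

Cutoffs at x̄ ± 2s: 120.65 ± 2·25.01 = [70.63, 170.67].
63: z = -2.31, |z| > 2 → outlier.
176: z = 2.21, |z| > 2 → outlier.
Every other value lies within [70.63, 170.67].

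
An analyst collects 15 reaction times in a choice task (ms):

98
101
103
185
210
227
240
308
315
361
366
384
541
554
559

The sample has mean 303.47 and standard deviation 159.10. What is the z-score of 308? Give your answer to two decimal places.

z = (308 − 303.47) / 159.10 = 0.03.

0.03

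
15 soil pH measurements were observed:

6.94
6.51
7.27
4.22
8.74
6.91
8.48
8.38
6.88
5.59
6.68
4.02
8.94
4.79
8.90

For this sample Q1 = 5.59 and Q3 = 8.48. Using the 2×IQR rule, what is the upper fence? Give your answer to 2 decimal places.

IQR = Q3 − Q1 = 8.48 − 5.59 = 2.89.
Lower fence = Q1 − 2·IQR = 5.59 − 5.78 = -0.19.
Upper fence = Q3 + 2·IQR = 8.48 + 5.78 = 14.26.

14.26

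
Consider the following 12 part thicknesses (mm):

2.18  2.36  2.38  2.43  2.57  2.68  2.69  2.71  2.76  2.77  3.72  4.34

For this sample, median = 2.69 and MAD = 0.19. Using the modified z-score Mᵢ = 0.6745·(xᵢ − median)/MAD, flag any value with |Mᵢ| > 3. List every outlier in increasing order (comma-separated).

|Mᵢ| > 3 ⇔ |xᵢ − 2.69| > 3·0.19/0.6745 = 0.85.
So outliers lie outside [1.84, 3.54].
3.72: M = 3.66 → outlier.
4.34: M = 5.86 → outlier.

3.72, 4.34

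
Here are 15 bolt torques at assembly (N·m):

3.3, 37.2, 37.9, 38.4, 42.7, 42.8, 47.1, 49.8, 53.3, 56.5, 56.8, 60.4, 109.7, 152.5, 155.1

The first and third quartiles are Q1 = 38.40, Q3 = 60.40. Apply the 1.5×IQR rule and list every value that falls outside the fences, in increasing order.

3.3, 109.7, 152.5, 155.1

IQR = Q3 − Q1 = 60.40 − 38.40 = 22.00.
Lower fence = Q1 − 1.5·IQR = 38.40 − 33.00 = 5.40.
Upper fence = Q3 + 1.5·IQR = 60.40 + 33.00 = 93.40.
3.3 < 5.40 → outlier.
109.7 > 93.40 → outlier.
152.5 > 93.40 → outlier.
155.1 > 93.40 → outlier.
All remaining values lie within [5.40, 93.40].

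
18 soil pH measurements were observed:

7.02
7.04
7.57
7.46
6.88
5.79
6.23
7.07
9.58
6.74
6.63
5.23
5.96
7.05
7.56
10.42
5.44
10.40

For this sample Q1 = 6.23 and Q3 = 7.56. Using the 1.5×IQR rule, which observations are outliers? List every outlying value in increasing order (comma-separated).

IQR = Q3 − Q1 = 7.56 − 6.23 = 1.33.
Lower fence = Q1 − 1.5·IQR = 6.23 − 1.995 = 4.235.
Upper fence = Q3 + 1.5·IQR = 7.56 + 1.995 = 9.555.
9.58 > 9.555 → outlier.
10.40 > 9.555 → outlier.
10.42 > 9.555 → outlier.
All remaining values lie within [4.235, 9.555].

9.58, 10.40, 10.42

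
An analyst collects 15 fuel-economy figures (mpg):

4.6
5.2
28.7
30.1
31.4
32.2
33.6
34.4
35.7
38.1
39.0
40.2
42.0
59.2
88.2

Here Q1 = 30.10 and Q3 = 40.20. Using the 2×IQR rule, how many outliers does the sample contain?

3

IQR = 10.10; fences at 30.10 − 20.20 = 9.90 and 40.20 + 20.20 = 60.40.
Outside the cutoffs: 4.6, 5.2, 88.2.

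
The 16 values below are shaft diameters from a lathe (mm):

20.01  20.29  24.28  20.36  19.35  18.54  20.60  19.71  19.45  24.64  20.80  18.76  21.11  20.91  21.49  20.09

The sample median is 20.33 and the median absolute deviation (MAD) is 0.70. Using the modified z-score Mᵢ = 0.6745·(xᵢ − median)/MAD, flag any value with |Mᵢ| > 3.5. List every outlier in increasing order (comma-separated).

|Mᵢ| > 3.5 ⇔ |xᵢ − 20.33| > 3.5·0.70/0.6745 = 3.63.
So outliers lie outside [16.70, 23.96].
24.28: M = 3.81 → outlier.
24.64: M = 4.15 → outlier.

24.28, 24.64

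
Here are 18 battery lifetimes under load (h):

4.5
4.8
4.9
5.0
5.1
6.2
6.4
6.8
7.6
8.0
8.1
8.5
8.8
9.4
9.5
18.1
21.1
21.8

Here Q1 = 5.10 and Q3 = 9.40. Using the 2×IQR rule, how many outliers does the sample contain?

IQR = 4.30; fences at 5.10 − 8.60 = -3.50 and 9.40 + 8.60 = 18.00.
Outside the cutoffs: 18.1, 21.1, 21.8.

3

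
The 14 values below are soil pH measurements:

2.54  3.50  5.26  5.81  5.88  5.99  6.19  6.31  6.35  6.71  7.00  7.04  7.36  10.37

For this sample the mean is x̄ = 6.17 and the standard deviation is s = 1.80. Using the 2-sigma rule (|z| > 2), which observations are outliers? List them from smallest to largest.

Cutoffs at x̄ ± 2s: 6.17 ± 2·1.80 = [2.57, 9.77].
2.54: z = -2.02, |z| > 2 → outlier.
10.37: z = 2.33, |z| > 2 → outlier.
Every other value lies within [2.57, 9.77].

2.54, 10.37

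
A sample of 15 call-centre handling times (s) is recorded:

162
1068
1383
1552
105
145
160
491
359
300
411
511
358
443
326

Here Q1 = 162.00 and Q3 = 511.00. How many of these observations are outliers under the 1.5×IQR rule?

IQR = 349.00; fences at 162.00 − 523.50 = -361.50 and 511.00 + 523.50 = 1034.50.
Outside the cutoffs: 1068, 1383, 1552.

3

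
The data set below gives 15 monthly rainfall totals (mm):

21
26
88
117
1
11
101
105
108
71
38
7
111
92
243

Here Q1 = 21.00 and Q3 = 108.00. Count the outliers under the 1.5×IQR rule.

IQR = 87.00; fences at 21.00 − 130.50 = -109.50 and 108.00 + 130.50 = 238.50.
Outside the cutoffs: 243.

1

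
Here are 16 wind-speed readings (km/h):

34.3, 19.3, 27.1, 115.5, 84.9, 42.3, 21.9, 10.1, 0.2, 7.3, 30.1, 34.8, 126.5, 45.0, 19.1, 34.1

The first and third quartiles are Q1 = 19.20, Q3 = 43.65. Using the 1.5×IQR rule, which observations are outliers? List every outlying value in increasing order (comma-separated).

IQR = Q3 − Q1 = 43.65 − 19.20 = 24.45.
Lower fence = Q1 − 1.5·IQR = 19.20 − 36.675 = -17.475.
Upper fence = Q3 + 1.5·IQR = 43.65 + 36.675 = 80.325.
84.9 > 80.325 → outlier.
115.5 > 80.325 → outlier.
126.5 > 80.325 → outlier.
All remaining values lie within [-17.475, 80.325].

84.9, 115.5, 126.5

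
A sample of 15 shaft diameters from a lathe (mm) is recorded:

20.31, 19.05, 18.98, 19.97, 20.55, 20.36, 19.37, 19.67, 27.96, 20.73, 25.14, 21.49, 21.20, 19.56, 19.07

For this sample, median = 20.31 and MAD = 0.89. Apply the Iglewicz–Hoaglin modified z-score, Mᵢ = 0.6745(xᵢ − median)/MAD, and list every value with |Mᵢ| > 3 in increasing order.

|Mᵢ| > 3 ⇔ |xᵢ − 20.31| > 3·0.89/0.6745 = 3.96.
So outliers lie outside [16.35, 24.27].
25.14: M = 3.66 → outlier.
27.96: M = 5.80 → outlier.

25.14, 27.96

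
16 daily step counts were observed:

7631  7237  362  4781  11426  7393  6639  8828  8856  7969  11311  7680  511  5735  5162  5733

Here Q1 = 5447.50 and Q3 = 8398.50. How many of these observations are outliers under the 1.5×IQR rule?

IQR = 2951.00; fences at 5447.50 − 4426.50 = 1021.00 and 8398.50 + 4426.50 = 12825.00.
Outside the cutoffs: 362, 511.

2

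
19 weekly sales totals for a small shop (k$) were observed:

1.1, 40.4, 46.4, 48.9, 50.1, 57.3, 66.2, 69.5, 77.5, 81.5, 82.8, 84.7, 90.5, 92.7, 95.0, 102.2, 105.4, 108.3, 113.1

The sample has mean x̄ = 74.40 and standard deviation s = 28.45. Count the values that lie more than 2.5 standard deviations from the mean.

1

Cutoffs: x̄ ± 2.5s = [3.275, 145.525].
Outside the cutoffs: 1.1.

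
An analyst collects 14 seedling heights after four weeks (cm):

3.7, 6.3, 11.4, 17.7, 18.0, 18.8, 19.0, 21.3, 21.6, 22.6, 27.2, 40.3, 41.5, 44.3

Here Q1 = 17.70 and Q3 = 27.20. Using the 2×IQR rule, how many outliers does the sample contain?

0

IQR = 9.50; fences at 17.70 − 19.00 = -1.30 and 27.20 + 19.00 = 46.20.
Every value lies within the cutoffs.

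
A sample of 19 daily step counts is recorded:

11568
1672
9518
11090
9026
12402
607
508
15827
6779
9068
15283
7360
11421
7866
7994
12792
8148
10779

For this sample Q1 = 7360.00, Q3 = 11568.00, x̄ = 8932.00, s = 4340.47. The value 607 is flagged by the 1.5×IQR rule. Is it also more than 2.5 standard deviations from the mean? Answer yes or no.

no

z = (607 − 8932.00) / 4340.47 = -1.92.
|z| = 1.92 ≤ 2.5.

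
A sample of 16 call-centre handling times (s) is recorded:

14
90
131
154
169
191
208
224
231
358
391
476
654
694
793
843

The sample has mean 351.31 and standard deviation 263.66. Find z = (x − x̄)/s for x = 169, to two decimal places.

z = (169 − 351.31) / 263.66 = -0.69.

-0.69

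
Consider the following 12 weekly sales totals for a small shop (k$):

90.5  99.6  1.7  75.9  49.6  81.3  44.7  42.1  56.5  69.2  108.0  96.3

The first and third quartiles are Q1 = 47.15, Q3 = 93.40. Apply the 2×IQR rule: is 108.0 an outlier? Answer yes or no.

IQR = Q3 − Q1 = 93.40 − 47.15 = 46.25.
Lower fence = Q1 − 2·IQR = 47.15 − 92.50 = -45.35.
Upper fence = Q3 + 2·IQR = 93.40 + 92.50 = 185.90.
108.0 lies within [-45.35, 185.90].

no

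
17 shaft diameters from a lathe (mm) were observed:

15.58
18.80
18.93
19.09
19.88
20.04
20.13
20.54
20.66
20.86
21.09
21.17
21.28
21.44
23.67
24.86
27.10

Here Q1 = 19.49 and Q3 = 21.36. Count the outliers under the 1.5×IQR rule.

IQR = 1.87; fences at 19.49 − 2.805 = 16.685 and 21.36 + 2.805 = 24.165.
Outside the cutoffs: 15.58, 24.86, 27.10.

3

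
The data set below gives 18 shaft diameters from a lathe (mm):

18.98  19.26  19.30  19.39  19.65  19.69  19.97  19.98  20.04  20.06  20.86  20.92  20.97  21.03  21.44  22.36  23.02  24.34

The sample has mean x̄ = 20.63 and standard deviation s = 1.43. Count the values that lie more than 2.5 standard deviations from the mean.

1

Cutoffs: x̄ ± 2.5s = [17.055, 24.205].
Outside the cutoffs: 24.34.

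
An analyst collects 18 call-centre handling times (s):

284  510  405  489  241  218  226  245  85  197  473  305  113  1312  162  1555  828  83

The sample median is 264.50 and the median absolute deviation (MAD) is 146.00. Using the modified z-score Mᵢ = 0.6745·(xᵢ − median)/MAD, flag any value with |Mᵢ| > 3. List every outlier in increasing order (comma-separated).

|Mᵢ| > 3 ⇔ |xᵢ − 264.50| > 3·146.00/0.6745 = 649.37.
So outliers lie outside [-384.87, 913.87].
1312: M = 4.84 → outlier.
1555: M = 5.96 → outlier.

1312, 1555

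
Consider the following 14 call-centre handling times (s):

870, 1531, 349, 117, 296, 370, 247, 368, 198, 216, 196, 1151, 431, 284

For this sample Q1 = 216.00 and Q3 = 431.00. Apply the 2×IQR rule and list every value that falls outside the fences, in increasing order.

IQR = Q3 − Q1 = 431.00 − 216.00 = 215.00.
Lower fence = Q1 − 2·IQR = 216.00 − 430.00 = -214.00.
Upper fence = Q3 + 2·IQR = 431.00 + 430.00 = 861.00.
870 > 861.00 → outlier.
1151 > 861.00 → outlier.
1531 > 861.00 → outlier.
All remaining values lie within [-214.00, 861.00].

870, 1151, 1531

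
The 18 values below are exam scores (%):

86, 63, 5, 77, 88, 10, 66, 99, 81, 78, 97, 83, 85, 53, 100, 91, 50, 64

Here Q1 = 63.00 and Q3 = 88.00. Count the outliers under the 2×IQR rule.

2

IQR = 25.00; fences at 63.00 − 50.00 = 13.00 and 88.00 + 50.00 = 138.00.
Outside the cutoffs: 5, 10.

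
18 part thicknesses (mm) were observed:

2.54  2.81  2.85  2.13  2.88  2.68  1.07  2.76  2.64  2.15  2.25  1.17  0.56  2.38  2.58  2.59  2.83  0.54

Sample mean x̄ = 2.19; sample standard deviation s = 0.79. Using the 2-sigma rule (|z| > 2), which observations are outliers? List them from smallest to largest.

Cutoffs at x̄ ± 2s: 2.19 ± 2·0.79 = [0.61, 3.77].
0.54: z = -2.09, |z| > 2 → outlier.
0.56: z = -2.06, |z| > 2 → outlier.
Every other value lies within [0.61, 3.77].

0.54, 0.56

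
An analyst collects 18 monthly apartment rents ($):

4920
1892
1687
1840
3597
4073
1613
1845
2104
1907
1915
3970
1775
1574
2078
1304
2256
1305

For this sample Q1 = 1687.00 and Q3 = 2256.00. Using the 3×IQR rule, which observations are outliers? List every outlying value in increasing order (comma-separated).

3970, 4073, 4920

IQR = Q3 − Q1 = 2256.00 − 1687.00 = 569.00.
Lower fence = Q1 − 3·IQR = 1687.00 − 1707.00 = -20.00.
Upper fence = Q3 + 3·IQR = 2256.00 + 1707.00 = 3963.00.
3970 > 3963.00 → outlier.
4073 > 3963.00 → outlier.
4920 > 3963.00 → outlier.
All remaining values lie within [-20.00, 3963.00].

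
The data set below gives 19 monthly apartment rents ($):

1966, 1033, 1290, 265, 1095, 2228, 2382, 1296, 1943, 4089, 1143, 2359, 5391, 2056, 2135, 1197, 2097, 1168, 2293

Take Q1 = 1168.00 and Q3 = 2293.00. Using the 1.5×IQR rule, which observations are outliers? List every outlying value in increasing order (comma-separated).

4089, 5391

IQR = Q3 − Q1 = 2293.00 − 1168.00 = 1125.00.
Lower fence = Q1 − 1.5·IQR = 1168.00 − 1687.50 = -519.50.
Upper fence = Q3 + 1.5·IQR = 2293.00 + 1687.50 = 3980.50.
4089 > 3980.50 → outlier.
5391 > 3980.50 → outlier.
All remaining values lie within [-519.50, 3980.50].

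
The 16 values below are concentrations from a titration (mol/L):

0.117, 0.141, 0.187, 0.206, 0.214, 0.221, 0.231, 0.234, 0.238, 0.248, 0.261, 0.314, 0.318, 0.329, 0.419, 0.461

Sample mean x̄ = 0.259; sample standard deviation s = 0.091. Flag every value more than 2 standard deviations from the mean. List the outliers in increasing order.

Cutoffs at x̄ ± 2s: 0.259 ± 2·0.091 = [0.077, 0.441].
0.461: z = 2.22, |z| > 2 → outlier.
Every other value lies within [0.077, 0.441].

0.461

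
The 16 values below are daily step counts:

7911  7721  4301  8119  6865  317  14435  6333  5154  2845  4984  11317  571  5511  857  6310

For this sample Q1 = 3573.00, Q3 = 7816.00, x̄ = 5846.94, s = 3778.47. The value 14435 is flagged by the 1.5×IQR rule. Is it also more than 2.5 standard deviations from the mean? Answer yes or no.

no

z = (14435 − 5846.94) / 3778.47 = 2.27.
|z| = 2.27 ≤ 2.5.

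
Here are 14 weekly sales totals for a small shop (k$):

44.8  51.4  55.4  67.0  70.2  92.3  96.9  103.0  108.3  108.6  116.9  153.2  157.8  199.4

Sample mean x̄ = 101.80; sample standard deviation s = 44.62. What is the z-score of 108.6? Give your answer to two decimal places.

z = (108.6 − 101.80) / 44.62 = 0.15.

0.15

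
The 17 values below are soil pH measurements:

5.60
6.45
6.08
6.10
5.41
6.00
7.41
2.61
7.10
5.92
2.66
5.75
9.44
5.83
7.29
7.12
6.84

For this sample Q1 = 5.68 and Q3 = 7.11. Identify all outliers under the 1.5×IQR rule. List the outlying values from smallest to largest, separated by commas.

IQR = Q3 − Q1 = 7.11 − 5.68 = 1.43.
Lower fence = Q1 − 1.5·IQR = 5.68 − 2.145 = 3.535.
Upper fence = Q3 + 1.5·IQR = 7.11 + 2.145 = 9.255.
2.61 < 3.535 → outlier.
2.66 < 3.535 → outlier.
9.44 > 9.255 → outlier.
All remaining values lie within [3.535, 9.255].

2.61, 2.66, 9.44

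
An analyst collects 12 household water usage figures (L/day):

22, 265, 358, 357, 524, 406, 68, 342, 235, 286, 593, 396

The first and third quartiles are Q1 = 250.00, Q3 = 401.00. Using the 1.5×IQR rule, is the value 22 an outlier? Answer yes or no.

IQR = Q3 − Q1 = 401.00 − 250.00 = 151.00.
Lower fence = Q1 − 1.5·IQR = 250.00 − 226.50 = 23.50.
Upper fence = Q3 + 1.5·IQR = 401.00 + 226.50 = 627.50.
22 lies below the lower fence.

yes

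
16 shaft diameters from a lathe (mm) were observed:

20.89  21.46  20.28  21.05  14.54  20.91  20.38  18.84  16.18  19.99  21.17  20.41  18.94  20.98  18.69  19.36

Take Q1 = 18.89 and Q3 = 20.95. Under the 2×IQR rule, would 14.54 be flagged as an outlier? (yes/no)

IQR = Q3 − Q1 = 20.95 − 18.89 = 2.06.
Lower fence = Q1 − 2·IQR = 18.89 − 4.12 = 14.77.
Upper fence = Q3 + 2·IQR = 20.95 + 4.12 = 25.07.
14.54 lies below the lower fence.

yes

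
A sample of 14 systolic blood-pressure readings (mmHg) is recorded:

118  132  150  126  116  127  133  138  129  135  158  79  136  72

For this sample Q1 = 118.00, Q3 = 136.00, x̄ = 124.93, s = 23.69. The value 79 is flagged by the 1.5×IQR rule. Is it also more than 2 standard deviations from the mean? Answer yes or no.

no

z = (79 − 124.93) / 23.69 = -1.94.
|z| = 1.94 ≤ 2.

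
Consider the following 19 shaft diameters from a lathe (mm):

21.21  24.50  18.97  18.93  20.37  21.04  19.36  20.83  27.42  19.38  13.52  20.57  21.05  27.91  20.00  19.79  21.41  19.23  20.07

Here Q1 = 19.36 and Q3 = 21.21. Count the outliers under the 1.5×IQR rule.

4

IQR = 1.85; fences at 19.36 − 2.775 = 16.585 and 21.21 + 2.775 = 23.985.
Outside the cutoffs: 13.52, 24.50, 27.42, 27.91.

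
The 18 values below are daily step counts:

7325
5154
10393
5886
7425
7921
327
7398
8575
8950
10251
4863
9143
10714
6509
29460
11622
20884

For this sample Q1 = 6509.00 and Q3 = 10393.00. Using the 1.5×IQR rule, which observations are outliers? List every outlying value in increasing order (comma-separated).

IQR = Q3 − Q1 = 10393.00 − 6509.00 = 3884.00.
Lower fence = Q1 − 1.5·IQR = 6509.00 − 5826.00 = 683.00.
Upper fence = Q3 + 1.5·IQR = 10393.00 + 5826.00 = 16219.00.
327 < 683.00 → outlier.
20884 > 16219.00 → outlier.
29460 > 16219.00 → outlier.
All remaining values lie within [683.00, 16219.00].

327, 20884, 29460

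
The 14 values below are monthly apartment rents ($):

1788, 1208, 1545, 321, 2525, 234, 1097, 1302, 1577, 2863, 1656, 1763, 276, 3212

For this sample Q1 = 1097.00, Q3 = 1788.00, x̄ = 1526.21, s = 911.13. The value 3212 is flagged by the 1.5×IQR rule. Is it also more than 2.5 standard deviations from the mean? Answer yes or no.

no

z = (3212 − 1526.21) / 911.13 = 1.85.
|z| = 1.85 ≤ 2.5.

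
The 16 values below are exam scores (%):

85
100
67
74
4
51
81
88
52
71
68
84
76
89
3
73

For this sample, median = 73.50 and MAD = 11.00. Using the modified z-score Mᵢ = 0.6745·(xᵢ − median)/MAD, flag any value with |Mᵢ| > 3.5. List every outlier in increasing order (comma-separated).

|Mᵢ| > 3.5 ⇔ |xᵢ − 73.50| > 3.5·11.00/0.6745 = 57.08.
So outliers lie outside [16.42, 130.58].
3: M = -4.32 → outlier.
4: M = -4.26 → outlier.

3, 4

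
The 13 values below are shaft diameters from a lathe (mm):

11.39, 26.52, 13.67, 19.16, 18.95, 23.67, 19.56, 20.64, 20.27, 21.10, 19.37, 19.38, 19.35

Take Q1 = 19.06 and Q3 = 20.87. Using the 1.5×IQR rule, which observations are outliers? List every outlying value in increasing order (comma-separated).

11.39, 13.67, 23.67, 26.52

IQR = Q3 − Q1 = 20.87 − 19.06 = 1.81.
Lower fence = Q1 − 1.5·IQR = 19.06 − 2.715 = 16.345.
Upper fence = Q3 + 1.5·IQR = 20.87 + 2.715 = 23.585.
11.39 < 16.345 → outlier.
13.67 < 16.345 → outlier.
23.67 > 23.585 → outlier.
26.52 > 23.585 → outlier.
All remaining values lie within [16.345, 23.585].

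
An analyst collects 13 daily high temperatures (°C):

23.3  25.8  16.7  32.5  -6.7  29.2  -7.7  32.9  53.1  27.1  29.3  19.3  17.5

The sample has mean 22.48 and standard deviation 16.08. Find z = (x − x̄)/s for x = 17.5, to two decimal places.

z = (17.5 − 22.48) / 16.08 = -0.31.

-0.31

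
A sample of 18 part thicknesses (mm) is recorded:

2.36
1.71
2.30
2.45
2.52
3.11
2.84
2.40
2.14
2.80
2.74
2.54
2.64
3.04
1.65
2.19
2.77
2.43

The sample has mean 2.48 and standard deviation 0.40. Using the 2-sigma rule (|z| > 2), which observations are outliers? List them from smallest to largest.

Cutoffs at x̄ ± 2s: 2.48 ± 2·0.40 = [1.68, 3.28].
1.65: z = -2.08, |z| > 2 → outlier.
Every other value lies within [1.68, 3.28].

1.65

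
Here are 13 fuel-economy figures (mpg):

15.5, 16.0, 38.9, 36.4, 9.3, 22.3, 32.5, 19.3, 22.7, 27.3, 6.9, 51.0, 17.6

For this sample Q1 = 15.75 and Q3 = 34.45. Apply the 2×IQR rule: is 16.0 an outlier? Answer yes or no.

IQR = Q3 − Q1 = 34.45 − 15.75 = 18.70.
Lower fence = Q1 − 2·IQR = 15.75 − 37.40 = -21.65.
Upper fence = Q3 + 2·IQR = 34.45 + 37.40 = 71.85.
16.0 lies within [-21.65, 71.85].

no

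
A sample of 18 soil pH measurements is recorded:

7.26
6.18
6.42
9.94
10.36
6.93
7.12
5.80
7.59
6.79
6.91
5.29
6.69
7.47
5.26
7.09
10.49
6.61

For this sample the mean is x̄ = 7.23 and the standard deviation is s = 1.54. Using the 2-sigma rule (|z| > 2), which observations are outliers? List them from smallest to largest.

Cutoffs at x̄ ± 2s: 7.23 ± 2·1.54 = [4.15, 10.31].
10.36: z = 2.03, |z| > 2 → outlier.
10.49: z = 2.12, |z| > 2 → outlier.
Every other value lies within [4.15, 10.31].

10.36, 10.49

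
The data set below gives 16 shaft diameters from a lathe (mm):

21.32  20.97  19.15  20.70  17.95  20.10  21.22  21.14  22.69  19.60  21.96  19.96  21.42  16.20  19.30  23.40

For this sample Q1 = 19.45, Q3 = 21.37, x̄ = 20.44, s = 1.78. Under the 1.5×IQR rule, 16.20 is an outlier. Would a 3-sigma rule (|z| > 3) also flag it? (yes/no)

no

z = (16.20 − 20.44) / 1.78 = -2.38.
|z| = 2.38 ≤ 3.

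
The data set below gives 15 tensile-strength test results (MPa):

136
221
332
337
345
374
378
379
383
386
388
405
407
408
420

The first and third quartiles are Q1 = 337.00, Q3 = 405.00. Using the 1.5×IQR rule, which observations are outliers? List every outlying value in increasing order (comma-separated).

136, 221

IQR = Q3 − Q1 = 405.00 − 337.00 = 68.00.
Lower fence = Q1 − 1.5·IQR = 337.00 − 102.00 = 235.00.
Upper fence = Q3 + 1.5·IQR = 405.00 + 102.00 = 507.00.
136 < 235.00 → outlier.
221 < 235.00 → outlier.
All remaining values lie within [235.00, 507.00].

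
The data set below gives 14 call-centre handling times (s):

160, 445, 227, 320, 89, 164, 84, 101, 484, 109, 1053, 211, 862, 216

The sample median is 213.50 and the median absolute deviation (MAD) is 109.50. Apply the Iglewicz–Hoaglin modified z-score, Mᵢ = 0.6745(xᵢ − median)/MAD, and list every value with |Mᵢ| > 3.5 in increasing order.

|Mᵢ| > 3.5 ⇔ |xᵢ − 213.50| > 3.5·109.50/0.6745 = 568.20.
So outliers lie outside [-354.70, 781.70].
862: M = 3.99 → outlier.
1053: M = 5.17 → outlier.

862, 1053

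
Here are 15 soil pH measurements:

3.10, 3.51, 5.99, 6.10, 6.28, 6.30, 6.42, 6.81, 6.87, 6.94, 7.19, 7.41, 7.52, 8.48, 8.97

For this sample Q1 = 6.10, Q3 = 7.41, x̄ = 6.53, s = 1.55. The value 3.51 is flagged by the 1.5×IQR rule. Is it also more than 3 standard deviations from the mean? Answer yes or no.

z = (3.51 − 6.53) / 1.55 = -1.95.
|z| = 1.95 ≤ 3.

no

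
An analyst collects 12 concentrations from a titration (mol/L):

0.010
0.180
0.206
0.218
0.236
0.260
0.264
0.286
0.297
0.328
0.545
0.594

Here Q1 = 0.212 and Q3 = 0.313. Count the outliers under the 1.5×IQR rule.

IQR = 0.101; fences at 0.212 − 0.1515 = 0.0605 and 0.313 + 0.1515 = 0.4645.
Outside the cutoffs: 0.010, 0.545, 0.594.

3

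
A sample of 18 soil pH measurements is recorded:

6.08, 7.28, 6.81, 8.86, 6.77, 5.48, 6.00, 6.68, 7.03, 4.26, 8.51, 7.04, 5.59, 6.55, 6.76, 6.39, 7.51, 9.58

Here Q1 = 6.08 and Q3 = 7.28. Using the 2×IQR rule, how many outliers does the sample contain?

0

IQR = 1.20; fences at 6.08 − 2.40 = 3.68 and 7.28 + 2.40 = 9.68.
Every value lies within the cutoffs.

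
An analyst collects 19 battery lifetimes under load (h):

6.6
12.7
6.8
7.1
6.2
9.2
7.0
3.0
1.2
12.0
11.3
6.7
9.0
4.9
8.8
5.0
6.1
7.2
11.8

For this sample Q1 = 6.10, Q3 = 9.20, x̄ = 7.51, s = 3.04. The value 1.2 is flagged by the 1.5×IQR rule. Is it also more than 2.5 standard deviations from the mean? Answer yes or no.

z = (1.2 − 7.51) / 3.04 = -2.08.
|z| = 2.08 ≤ 2.5.

no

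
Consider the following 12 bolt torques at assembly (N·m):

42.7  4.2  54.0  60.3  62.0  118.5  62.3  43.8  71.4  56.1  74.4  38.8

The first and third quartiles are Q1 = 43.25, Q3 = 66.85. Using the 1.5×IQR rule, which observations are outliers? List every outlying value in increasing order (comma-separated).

4.2, 118.5

IQR = Q3 − Q1 = 66.85 − 43.25 = 23.60.
Lower fence = Q1 − 1.5·IQR = 43.25 − 35.40 = 7.85.
Upper fence = Q3 + 1.5·IQR = 66.85 + 35.40 = 102.25.
4.2 < 7.85 → outlier.
118.5 > 102.25 → outlier.
All remaining values lie within [7.85, 102.25].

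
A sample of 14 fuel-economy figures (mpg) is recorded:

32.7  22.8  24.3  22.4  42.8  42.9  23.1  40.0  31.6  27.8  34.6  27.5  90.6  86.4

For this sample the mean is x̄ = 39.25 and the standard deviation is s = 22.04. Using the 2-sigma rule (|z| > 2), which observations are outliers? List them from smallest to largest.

86.4, 90.6

Cutoffs at x̄ ± 2s: 39.25 ± 2·22.04 = [-4.83, 83.33].
86.4: z = 2.14, |z| > 2 → outlier.
90.6: z = 2.33, |z| > 2 → outlier.
Every other value lies within [-4.83, 83.33].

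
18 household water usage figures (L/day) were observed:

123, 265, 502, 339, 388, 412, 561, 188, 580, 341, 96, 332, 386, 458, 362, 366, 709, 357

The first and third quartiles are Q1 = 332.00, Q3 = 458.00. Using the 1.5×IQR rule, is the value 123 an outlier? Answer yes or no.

yes

IQR = Q3 − Q1 = 458.00 − 332.00 = 126.00.
Lower fence = Q1 − 1.5·IQR = 332.00 − 189.00 = 143.00.
Upper fence = Q3 + 1.5·IQR = 458.00 + 189.00 = 647.00.
123 lies below the lower fence.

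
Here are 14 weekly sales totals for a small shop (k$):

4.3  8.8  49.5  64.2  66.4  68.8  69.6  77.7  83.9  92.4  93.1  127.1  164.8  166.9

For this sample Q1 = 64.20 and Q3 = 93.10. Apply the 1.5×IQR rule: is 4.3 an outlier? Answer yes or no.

yes

IQR = Q3 − Q1 = 93.10 − 64.20 = 28.90.
Lower fence = Q1 − 1.5·IQR = 64.20 − 43.35 = 20.85.
Upper fence = Q3 + 1.5·IQR = 93.10 + 43.35 = 136.45.
4.3 lies below the lower fence.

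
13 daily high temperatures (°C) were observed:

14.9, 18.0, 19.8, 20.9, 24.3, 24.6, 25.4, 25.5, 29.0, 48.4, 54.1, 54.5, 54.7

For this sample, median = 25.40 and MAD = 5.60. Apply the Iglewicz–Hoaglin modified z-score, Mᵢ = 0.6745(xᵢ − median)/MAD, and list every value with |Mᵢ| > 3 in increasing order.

54.1, 54.5, 54.7

|Mᵢ| > 3 ⇔ |xᵢ − 25.40| > 3·5.60/0.6745 = 24.91.
So outliers lie outside [0.49, 50.31].
54.1: M = 3.46 → outlier.
54.5: M = 3.50 → outlier.
54.7: M = 3.53 → outlier.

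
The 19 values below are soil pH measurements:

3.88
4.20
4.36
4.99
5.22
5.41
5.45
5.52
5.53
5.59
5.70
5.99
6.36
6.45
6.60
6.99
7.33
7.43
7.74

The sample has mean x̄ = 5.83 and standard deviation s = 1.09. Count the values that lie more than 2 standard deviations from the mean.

Cutoffs: x̄ ± 2s = [3.65, 8.01].
Every value lies within the cutoffs.

0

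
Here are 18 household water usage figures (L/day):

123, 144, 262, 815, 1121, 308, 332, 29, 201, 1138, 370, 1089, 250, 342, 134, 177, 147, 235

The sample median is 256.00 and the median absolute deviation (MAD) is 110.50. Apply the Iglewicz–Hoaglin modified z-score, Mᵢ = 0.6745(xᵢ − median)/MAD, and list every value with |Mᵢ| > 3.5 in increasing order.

1089, 1121, 1138

|Mᵢ| > 3.5 ⇔ |xᵢ − 256.00| > 3.5·110.50/0.6745 = 573.39.
So outliers lie outside [-317.39, 829.39].
1089: M = 5.08 → outlier.
1121: M = 5.28 → outlier.
1138: M = 5.38 → outlier.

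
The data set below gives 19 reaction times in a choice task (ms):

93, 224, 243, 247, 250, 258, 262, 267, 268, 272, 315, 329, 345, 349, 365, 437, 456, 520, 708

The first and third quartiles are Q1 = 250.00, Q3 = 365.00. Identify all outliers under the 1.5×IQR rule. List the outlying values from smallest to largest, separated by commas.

IQR = Q3 − Q1 = 365.00 − 250.00 = 115.00.
Lower fence = Q1 − 1.5·IQR = 250.00 − 172.50 = 77.50.
Upper fence = Q3 + 1.5·IQR = 365.00 + 172.50 = 537.50.
708 > 537.50 → outlier.
All remaining values lie within [77.50, 537.50].

708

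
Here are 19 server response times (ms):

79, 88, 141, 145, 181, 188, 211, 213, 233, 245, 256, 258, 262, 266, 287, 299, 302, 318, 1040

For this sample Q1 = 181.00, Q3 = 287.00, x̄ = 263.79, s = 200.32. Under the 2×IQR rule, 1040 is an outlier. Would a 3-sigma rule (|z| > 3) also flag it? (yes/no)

yes

z = (1040 − 263.79) / 200.32 = 3.87.
|z| = 3.87 > 3.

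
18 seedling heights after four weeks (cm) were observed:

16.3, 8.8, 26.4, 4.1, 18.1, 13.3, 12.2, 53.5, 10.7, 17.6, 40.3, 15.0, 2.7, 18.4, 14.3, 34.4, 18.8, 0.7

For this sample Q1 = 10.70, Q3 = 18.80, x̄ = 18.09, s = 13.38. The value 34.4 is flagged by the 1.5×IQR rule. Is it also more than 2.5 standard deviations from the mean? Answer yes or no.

z = (34.4 − 18.09) / 13.38 = 1.22.
|z| = 1.22 ≤ 2.5.

no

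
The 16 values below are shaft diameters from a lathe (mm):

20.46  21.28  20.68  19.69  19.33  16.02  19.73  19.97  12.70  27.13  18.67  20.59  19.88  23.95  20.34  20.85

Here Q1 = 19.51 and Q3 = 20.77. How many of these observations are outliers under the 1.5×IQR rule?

4

IQR = 1.26; fences at 19.51 − 1.89 = 17.62 and 20.77 + 1.89 = 22.66.
Outside the cutoffs: 12.70, 16.02, 23.95, 27.13.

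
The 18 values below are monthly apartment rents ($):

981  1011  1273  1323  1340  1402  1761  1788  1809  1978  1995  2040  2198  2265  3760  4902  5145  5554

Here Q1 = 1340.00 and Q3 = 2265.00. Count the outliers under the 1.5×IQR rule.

IQR = 925.00; fences at 1340.00 − 1387.50 = -47.50 and 2265.00 + 1387.50 = 3652.50.
Outside the cutoffs: 3760, 4902, 5145, 5554.

4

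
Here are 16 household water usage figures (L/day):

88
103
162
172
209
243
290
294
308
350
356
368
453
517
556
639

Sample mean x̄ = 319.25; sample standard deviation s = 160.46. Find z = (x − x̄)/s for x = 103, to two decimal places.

z = (103 − 319.25) / 160.46 = -1.35.

-1.35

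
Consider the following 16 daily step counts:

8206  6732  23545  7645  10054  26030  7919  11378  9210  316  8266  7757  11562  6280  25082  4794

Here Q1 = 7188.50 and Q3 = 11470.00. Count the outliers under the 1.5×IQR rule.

IQR = 4281.50; fences at 7188.50 − 6422.25 = 766.25 and 11470.00 + 6422.25 = 17892.25.
Outside the cutoffs: 316, 23545, 25082, 26030.

4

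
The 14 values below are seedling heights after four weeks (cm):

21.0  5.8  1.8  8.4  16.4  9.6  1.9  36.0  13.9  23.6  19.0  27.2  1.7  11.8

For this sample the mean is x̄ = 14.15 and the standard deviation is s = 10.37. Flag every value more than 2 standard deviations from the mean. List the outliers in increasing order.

36.0

Cutoffs at x̄ ± 2s: 14.15 ± 2·10.37 = [-6.59, 34.89].
36.0: z = 2.11, |z| > 2 → outlier.
Every other value lies within [-6.59, 34.89].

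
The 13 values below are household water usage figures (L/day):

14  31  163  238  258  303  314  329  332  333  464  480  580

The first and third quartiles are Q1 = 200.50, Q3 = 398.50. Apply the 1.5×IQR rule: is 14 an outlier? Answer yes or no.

IQR = Q3 − Q1 = 398.50 − 200.50 = 198.00.
Lower fence = Q1 − 1.5·IQR = 200.50 − 297.00 = -96.50.
Upper fence = Q3 + 1.5·IQR = 398.50 + 297.00 = 695.50.
14 lies within [-96.50, 695.50].

no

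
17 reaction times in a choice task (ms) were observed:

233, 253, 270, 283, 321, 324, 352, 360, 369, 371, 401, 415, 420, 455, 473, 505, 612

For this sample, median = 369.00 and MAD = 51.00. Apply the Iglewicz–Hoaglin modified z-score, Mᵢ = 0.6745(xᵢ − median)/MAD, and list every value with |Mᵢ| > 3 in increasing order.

|Mᵢ| > 3 ⇔ |xᵢ − 369.00| > 3·51.00/0.6745 = 226.83.
So outliers lie outside [142.17, 595.83].
612: M = 3.21 → outlier.

612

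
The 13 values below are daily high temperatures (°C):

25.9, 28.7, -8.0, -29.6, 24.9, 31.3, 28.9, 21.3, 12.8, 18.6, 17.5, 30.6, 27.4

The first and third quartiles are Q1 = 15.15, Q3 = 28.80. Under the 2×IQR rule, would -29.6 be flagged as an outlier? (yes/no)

IQR = Q3 − Q1 = 28.80 − 15.15 = 13.65.
Lower fence = Q1 − 2·IQR = 15.15 − 27.30 = -12.15.
Upper fence = Q3 + 2·IQR = 28.80 + 27.30 = 56.10.
-29.6 lies below the lower fence.

yes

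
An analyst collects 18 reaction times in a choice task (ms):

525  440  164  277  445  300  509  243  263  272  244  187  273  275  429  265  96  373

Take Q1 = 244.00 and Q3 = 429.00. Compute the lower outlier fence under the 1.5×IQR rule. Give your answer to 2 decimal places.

-33.50

IQR = Q3 − Q1 = 429.00 − 244.00 = 185.00.
Lower fence = Q1 − 1.5·IQR = 244.00 − 277.50 = -33.50.
Upper fence = Q3 + 1.5·IQR = 429.00 + 277.50 = 706.50.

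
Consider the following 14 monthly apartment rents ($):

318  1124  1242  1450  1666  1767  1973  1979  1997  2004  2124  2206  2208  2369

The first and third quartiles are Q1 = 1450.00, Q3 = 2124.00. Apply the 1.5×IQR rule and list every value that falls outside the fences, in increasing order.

IQR = Q3 − Q1 = 2124.00 − 1450.00 = 674.00.
Lower fence = Q1 − 1.5·IQR = 1450.00 − 1011.00 = 439.00.
Upper fence = Q3 + 1.5·IQR = 2124.00 + 1011.00 = 3135.00.
318 < 439.00 → outlier.
All remaining values lie within [439.00, 3135.00].

318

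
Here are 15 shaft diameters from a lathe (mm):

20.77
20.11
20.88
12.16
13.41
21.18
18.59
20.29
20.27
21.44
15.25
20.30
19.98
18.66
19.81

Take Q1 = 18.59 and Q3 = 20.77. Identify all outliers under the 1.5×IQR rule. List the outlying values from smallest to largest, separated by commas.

IQR = Q3 − Q1 = 20.77 − 18.59 = 2.18.
Lower fence = Q1 − 1.5·IQR = 18.59 − 3.27 = 15.32.
Upper fence = Q3 + 1.5·IQR = 20.77 + 3.27 = 24.04.
12.16 < 15.32 → outlier.
13.41 < 15.32 → outlier.
15.25 < 15.32 → outlier.
All remaining values lie within [15.32, 24.04].

12.16, 13.41, 15.25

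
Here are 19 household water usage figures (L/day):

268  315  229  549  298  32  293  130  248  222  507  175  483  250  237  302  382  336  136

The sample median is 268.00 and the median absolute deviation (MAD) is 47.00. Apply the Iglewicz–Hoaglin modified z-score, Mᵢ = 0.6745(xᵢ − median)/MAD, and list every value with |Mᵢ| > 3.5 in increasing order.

|Mᵢ| > 3.5 ⇔ |xᵢ − 268.00| > 3.5·47.00/0.6745 = 243.88.
So outliers lie outside [24.12, 511.88].
549: M = 4.03 → outlier.

549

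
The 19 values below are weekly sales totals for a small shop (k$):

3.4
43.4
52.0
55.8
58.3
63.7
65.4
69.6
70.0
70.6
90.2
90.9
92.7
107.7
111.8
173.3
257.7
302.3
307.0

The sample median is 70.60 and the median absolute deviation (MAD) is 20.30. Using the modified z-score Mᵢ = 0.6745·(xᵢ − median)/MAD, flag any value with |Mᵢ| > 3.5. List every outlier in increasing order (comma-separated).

257.7, 302.3, 307.0

|Mᵢ| > 3.5 ⇔ |xᵢ − 70.60| > 3.5·20.30/0.6745 = 105.34.
So outliers lie outside [-34.74, 175.94].
257.7: M = 6.22 → outlier.
302.3: M = 7.70 → outlier.
307.0: M = 7.85 → outlier.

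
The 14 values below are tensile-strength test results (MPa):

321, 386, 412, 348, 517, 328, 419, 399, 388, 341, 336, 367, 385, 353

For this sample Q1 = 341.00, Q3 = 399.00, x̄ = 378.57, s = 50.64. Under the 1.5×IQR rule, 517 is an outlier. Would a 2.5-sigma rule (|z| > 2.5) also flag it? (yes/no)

z = (517 − 378.57) / 50.64 = 2.73.
|z| = 2.73 > 2.5.

yes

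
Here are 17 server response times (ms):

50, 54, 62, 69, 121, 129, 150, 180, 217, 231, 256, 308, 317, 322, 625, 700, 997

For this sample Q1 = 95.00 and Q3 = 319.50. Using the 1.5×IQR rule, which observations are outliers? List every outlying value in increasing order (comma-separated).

700, 997

IQR = Q3 − Q1 = 319.50 − 95.00 = 224.50.
Lower fence = Q1 − 1.5·IQR = 95.00 − 336.75 = -241.75.
Upper fence = Q3 + 1.5·IQR = 319.50 + 336.75 = 656.25.
700 > 656.25 → outlier.
997 > 656.25 → outlier.
All remaining values lie within [-241.75, 656.25].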